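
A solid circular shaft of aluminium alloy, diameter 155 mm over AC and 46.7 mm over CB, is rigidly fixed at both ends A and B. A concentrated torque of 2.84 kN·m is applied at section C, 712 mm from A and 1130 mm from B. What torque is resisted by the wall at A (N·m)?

2830 N·m

Compatibility: T_A·a/J_AC = T_B·b/J_CB with T_A + T_B = T₀.
J_AC = 5.67×10^-5 m⁴, J_CB = 4.67×10^-7 m⁴, so T_A = T₀·(J_AC/a)/((J_AC/a)+(J_CB/b)) = 2825 N·m, T_B = 14.67 N·m.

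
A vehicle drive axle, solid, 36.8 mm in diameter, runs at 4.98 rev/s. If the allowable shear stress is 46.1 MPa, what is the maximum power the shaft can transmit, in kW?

14.1 kW

J = πd⁴/32 = π(0.0368)⁴/32 = 1.800×10^-7 m⁴.
T_max = τ_allow·J/r = 4.61×10^7 × 1.800×10^-7 / 0.0184 = 451.1 N·m.
ω = 2π·4.98 = 31.29 rad/s, so P_max = T_max·ω = 1.412×10^4 W.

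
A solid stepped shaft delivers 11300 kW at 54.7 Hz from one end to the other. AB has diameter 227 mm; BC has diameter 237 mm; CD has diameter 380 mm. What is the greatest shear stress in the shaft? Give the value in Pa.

ω = 2π·54.7 = 343.7 rad/s, so T = P/ω = 11300×10³ / 343.7 = 32880 N·m.
Under the same torque, τ_max = 16T/(πd³) is largest where d is smallest — segment AB (d = 227 mm).
τ_max = 16·32880/(π·(0.227)³) = 1.432×10^7 Pa.

1.43e7 Pa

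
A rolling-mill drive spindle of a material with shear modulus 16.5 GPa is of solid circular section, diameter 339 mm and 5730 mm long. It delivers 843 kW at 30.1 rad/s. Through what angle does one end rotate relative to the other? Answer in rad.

0.00750 rad

ω = 30.1 rad/s, so T = P/ω = 843×10³ / 30.10 = 28010 N·m.
J = πd⁴/32 = π(0.339)⁴/32 = 1.297×10^-3 m⁴.
θ = T·L/(G·J) = 28010 × 5.73 / (16.5×10⁹ × 1.297×10^-3) = 7.501×10^-3 rad.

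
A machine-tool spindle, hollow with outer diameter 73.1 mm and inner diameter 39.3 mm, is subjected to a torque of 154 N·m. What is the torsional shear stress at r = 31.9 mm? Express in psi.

277 psi

J = π(d_o⁴ − d_i⁴)/32 = π(0.0731⁴ − 0.0393⁴)/32 = 2.569×10^-6 m⁴.
Shear stress varies linearly with radius: τ = T·r/J = 154.0 × 0.0319 / 2.569×10^-6 = 1.912×10^6 Pa.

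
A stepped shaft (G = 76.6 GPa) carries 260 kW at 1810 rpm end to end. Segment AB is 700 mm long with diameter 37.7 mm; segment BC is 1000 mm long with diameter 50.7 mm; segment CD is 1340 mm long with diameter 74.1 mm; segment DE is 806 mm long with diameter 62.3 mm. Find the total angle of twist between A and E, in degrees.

6.23°

ω = 2π·1810/60 = 189.5 rad/s, so T = P/ω = 260×10³ / 189.5 = 1372 N·m.
J_AB = π(0.0377)⁴/32 = 1.98×10^-7 m⁴; J_BC = π(0.0507)⁴/32 = 6.49×10^-7 m⁴; J_CD = π(0.0741)⁴/32 = 2.96×10^-6 m⁴; J_DE = π(0.0623)⁴/32 = 1.48×10^-6 m⁴.
θ = (T/G)·Σ L_i/J_i = (1372/76.6×10⁹)·(0.700/1.98×10^-7 + 1.00/6.49×10^-7 + 1.34/2.96×10^-6 + 0.806/1.48×10^-6) = 0.1087 rad.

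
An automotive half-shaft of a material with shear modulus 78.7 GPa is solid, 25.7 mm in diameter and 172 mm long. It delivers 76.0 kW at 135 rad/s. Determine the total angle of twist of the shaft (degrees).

1.65°

ω = 135 rad/s, so T = P/ω = 76.0×10³ / 135.0 = 563.0 N·m.
J = πd⁴/32 = π(0.0257)⁴/32 = 4.283×10^-8 m⁴.
θ = T·L/(G·J) = 563.0 × 0.172 / (78.7×10⁹ × 4.283×10^-8) = 0.02873 rad.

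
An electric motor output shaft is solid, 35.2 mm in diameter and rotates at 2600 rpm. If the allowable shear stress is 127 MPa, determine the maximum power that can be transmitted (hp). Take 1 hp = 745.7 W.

J = πd⁴/32 = π(0.0352)⁴/32 = 1.507×10^-7 m⁴.
T_max = τ_allow·J/r = 1.27×10^8 × 1.507×10^-7 / 0.0176 = 1088 N·m.
ω = 2π·2600/60 = 272.3 rad/s, so P_max = T_max·ω = 2.961×10^5 W.

397 hp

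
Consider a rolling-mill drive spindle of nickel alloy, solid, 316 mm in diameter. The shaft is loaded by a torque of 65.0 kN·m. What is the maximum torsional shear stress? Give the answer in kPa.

J = πd⁴/32 = π(0.316)⁴/32 = 9.789×10^-4 m⁴.
τ_max = T·r/J = 65000 × 0.158 / 9.789×10^-4 = 1.049×10^7 Pa.

10500 kPa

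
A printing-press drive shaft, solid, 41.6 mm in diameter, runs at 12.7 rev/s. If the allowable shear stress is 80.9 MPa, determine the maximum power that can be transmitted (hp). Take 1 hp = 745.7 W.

J = πd⁴/32 = π(0.0416)⁴/32 = 2.940×10^-7 m⁴.
T_max = τ_allow·J/r = 8.09×10^7 × 2.940×10^-7 / 0.0208 = 1144 N·m.
ω = 2π·12.7 = 79.80 rad/s, so P_max = T_max·ω = 9.125×10^4 W.

122 hp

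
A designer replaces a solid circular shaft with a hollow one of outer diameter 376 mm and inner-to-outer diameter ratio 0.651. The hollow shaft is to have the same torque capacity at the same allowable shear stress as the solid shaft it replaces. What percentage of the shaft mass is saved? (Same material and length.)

34.3 %

Equal τ_max and T ⇒ the solid shaft needs d_s³ = d_o³(1−k⁴), so d_s = 376·(1−0.651⁴)^(1/3) = 352.0 mm.
Area ratio A_h/A_s = d_o²(1−k²)/d_s² = (1−k²)/(1−k⁴)^(2/3) = 0.6575.
Mass saving = 1 − 0.6575 = 34.3 %.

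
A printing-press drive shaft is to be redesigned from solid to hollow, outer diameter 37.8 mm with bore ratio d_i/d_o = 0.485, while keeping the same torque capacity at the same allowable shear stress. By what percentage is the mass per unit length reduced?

20.6 %

Equal τ_max and T ⇒ the solid shaft needs d_s³ = d_o³(1−k⁴), so d_s = 37.8·(1−0.485⁴)^(1/3) = 37.09 mm.
Area ratio A_h/A_s = d_o²(1−k²)/d_s² = (1−k²)/(1−k⁴)^(2/3) = 0.7944.
Mass saving = 1 − 0.7944 = 20.6 %.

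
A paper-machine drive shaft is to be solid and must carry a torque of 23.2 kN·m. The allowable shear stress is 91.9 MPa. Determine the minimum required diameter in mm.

For a solid shaft τ_max = 16T/(πd³), so d = (16T/(π τ_allow))^(1/3) = (16·23200/(π·9.19×10^7))^(1/3) = 0.1087 m.

109 mm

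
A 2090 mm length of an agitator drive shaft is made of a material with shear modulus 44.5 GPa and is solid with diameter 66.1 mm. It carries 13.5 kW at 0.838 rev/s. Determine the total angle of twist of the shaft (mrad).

ω = 2π·0.838 = 5.265 rad/s, so T = P/ω = 13.5×10³ / 5.265 = 2564 N·m.
J = πd⁴/32 = π(0.0661)⁴/32 = 1.874×10^-6 m⁴.
θ = T·L/(G·J) = 2564 × 2.09 / (44.5×10⁹ × 1.874×10^-6) = 0.06425 rad.

64.3 mrad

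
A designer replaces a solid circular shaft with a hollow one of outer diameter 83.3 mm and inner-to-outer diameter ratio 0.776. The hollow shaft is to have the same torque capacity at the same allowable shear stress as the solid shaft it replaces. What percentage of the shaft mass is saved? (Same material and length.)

46.3 %

Equal τ_max and T ⇒ the solid shaft needs d_s³ = d_o³(1−k⁴), so d_s = 83.3·(1−0.776⁴)^(1/3) = 71.69 mm.
Area ratio A_h/A_s = d_o²(1−k²)/d_s² = (1−k²)/(1−k⁴)^(2/3) = 0.5371.
Mass saving = 1 − 0.5371 = 46.3 %.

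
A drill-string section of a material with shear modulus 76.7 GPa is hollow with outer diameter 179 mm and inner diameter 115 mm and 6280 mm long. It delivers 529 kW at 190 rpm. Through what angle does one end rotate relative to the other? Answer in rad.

ω = 2π·190/60 = 19.90 rad/s, so T = P/ω = 529×10³ / 19.90 = 26590 N·m.
J = π(d_o⁴ − d_i⁴)/32 = π(0.179⁴ − 0.115⁴)/32 = 8.362×10^-5 m⁴.
θ = T·L/(G·J) = 26590 × 6.28 / (76.7×10⁹ × 8.362×10^-5) = 0.02603 rad.

0.0260 rad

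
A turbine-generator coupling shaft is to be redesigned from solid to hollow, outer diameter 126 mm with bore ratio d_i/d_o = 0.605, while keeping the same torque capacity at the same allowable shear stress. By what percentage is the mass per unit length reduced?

Equal τ_max and T ⇒ the solid shaft needs d_s³ = d_o³(1−k⁴), so d_s = 126·(1−0.605⁴)^(1/3) = 120.1 mm.
Area ratio A_h/A_s = d_o²(1−k²)/d_s² = (1−k²)/(1−k⁴)^(2/3) = 0.6978.
Mass saving = 1 − 0.6978 = 30.2 %.

30.2 %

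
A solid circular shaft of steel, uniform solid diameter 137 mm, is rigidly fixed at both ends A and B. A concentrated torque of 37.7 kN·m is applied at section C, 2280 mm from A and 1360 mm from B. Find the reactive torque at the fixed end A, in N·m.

14100 N·m

With uniform GJ and both ends fixed, compatibility θ_AC = θ_CB gives T_A·a = T_B·b, together with T_A + T_B = T₀.
T_A = T₀·b/(a+b) = 37700·1360/3640 = 14090 N·m; T_B = 23610 N·m.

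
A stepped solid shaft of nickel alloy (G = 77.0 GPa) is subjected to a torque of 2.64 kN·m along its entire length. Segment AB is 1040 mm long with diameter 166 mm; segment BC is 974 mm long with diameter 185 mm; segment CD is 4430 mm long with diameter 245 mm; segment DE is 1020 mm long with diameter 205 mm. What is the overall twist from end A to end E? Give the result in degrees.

J_AB = π(0.166)⁴/32 = 7.45×10^-5 m⁴; J_BC = π(0.185)⁴/32 = 1.15×10^-4 m⁴; J_CD = π(0.245)⁴/32 = 3.54×10^-4 m⁴; J_DE = π(0.205)⁴/32 = 1.73×10^-4 m⁴.
θ = (T/G)·Σ L_i/J_i = (2640/77.0×10⁹)·(1.04/7.45×10^-5 + 0.974/1.15×10^-4 + 4.43/3.54×10^-4 + 1.02/1.73×10^-4) = 1.400×10^-3 rad.

0.0802°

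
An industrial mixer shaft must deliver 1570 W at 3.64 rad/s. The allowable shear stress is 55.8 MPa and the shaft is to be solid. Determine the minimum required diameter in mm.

ω = 3.64 rad/s, so T = P/ω = 1570 / 3.640 = 431.3 N·m.
For a solid shaft τ_max = 16T/(πd³), so d = (16T/(π τ_allow))^(1/3) = (16·431.3/(π·5.58×10^7))^(1/3) = 0.03402 m.

34.0 mm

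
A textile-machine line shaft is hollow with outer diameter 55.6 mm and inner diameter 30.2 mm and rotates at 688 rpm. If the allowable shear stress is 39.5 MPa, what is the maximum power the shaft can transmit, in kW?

87.7 kW

J = π(d_o⁴ − d_i⁴)/32 = π(0.0556⁴ − 0.0302⁴)/32 = 8.565×10^-7 m⁴.
T_max = τ_allow·J/r = 3.95×10^7 × 8.565×10^-7 / 0.0278 = 1217 N·m.
ω = 2π·688/60 = 72.05 rad/s, so P_max = T_max·ω = 8.768×10^4 W.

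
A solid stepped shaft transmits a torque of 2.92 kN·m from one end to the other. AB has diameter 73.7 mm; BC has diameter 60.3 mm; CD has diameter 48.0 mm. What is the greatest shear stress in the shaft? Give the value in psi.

19500 psi

Under the same torque, τ_max = 16T/(πd³) is largest where d is smallest — segment CD (d = 48.0 mm).
τ_max = 16·2920/(π·(0.0480)³) = 1.345×10^8 Pa.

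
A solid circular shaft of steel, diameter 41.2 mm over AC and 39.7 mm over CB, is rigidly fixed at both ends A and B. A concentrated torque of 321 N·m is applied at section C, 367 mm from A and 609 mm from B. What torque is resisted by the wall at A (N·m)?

Compatibility: T_A·a/J_AC = T_B·b/J_CB with T_A + T_B = T₀.
J_AC = 2.83×10^-7 m⁴, J_CB = 2.44×10^-7 m⁴, so T_A = T₀·(J_AC/a)/((J_AC/a)+(J_CB/b)) = 211.2 N·m, T_B = 109.8 N·m.

211 N·m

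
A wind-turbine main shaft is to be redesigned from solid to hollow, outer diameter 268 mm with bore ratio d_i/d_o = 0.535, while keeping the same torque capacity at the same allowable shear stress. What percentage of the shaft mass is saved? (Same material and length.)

24.4 %

Equal τ_max and T ⇒ the solid shaft needs d_s³ = d_o³(1−k⁴), so d_s = 268·(1−0.535⁴)^(1/3) = 260.5 mm.
Area ratio A_h/A_s = d_o²(1−k²)/d_s² = (1−k²)/(1−k⁴)^(2/3) = 0.7556.
Mass saving = 1 − 0.7556 = 24.4 %.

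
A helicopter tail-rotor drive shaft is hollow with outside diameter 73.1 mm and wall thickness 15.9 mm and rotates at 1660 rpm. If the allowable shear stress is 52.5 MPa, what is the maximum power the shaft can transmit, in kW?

J = π(d_o⁴ − d_i⁴)/32 = π(0.0731⁴ − 0.0413⁴)/32 = 2.518×10^-6 m⁴.
T_max = τ_allow·J/r = 5.25×10^7 × 2.518×10^-6 / 0.0365 = 3616 N·m.
ω = 2π·1660/60 = 173.8 rad/s, so P_max = T_max·ω = 6.286×10^5 W.

629 kW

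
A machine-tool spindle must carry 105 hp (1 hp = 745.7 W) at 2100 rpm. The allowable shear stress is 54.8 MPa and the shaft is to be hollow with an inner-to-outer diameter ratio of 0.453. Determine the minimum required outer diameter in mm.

32.6 mm

ω = 2π·2100/60 = 219.9 rad/s, so T = P/ω = 105×745.7 / 219.9 = 356.0 N·m.
For a hollow shaft with d_i/d_o = 0.453: τ_max = 16T/(π d_o³ (1−k⁴)), so d_o = [16T/(π τ_allow (1−k⁴))]^(1/3) = [16·356.0/(π·5.48×10^7·0.9579)]^(1/3) = 0.03257 m.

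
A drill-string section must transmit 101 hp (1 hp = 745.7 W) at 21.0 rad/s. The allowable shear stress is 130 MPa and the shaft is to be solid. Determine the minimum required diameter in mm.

ω = 21.0 rad/s, so T = P/ω = 101×745.7 / 21.00 = 3586 N·m.
For a solid shaft τ_max = 16T/(πd³), so d = (16T/(π τ_allow))^(1/3) = (16·3586/(π·1.30×10^8))^(1/3) = 0.05199 m.

52.0 mm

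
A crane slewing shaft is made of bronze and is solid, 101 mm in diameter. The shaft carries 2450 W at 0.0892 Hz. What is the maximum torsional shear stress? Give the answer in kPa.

21600 kPa

ω = 2π·0.0892 = 0.5605 rad/s, so T = P/ω = 2450 / 0.5605 = 4371 N·m.
J = πd⁴/32 = π(0.101)⁴/32 = 1.022×10^-5 m⁴.
τ_max = T·r/J = 4371 × 0.0505 / 1.022×10^-5 = 2.161×10^7 Pa.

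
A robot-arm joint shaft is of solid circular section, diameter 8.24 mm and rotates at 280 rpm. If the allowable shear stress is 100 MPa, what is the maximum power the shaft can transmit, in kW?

J = πd⁴/32 = π(0.00824)⁴/32 = 4.526×10^-10 m⁴.
T_max = τ_allow·J/r = 1.00×10^8 × 4.526×10^-10 / 0.00412 = 10.99 N·m.
ω = 2π·280/60 = 29.32 rad/s, so P_max = T_max·ω = 322.1 W.

0.322 kW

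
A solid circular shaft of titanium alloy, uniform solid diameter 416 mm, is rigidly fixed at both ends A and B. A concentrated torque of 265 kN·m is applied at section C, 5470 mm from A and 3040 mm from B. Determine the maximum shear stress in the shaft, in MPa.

With uniform GJ and both ends fixed, compatibility θ_AC = θ_CB gives T_A·a = T_B·b, together with T_A + T_B = T₀.
T_A = T₀·b/(a+b) = 265000·3040/8510 = 94670 N·m; T_B = 170300 N·m.
τ in each portion: τ_AC = 6.70×10^6 Pa, τ_CB = 1.21×10^7 Pa; maximum is in CB.
τ_max = T_CB·r/J = 170300·0.208/2.94×10^-3 = 1.205×10^7 Pa.

12.1 MPa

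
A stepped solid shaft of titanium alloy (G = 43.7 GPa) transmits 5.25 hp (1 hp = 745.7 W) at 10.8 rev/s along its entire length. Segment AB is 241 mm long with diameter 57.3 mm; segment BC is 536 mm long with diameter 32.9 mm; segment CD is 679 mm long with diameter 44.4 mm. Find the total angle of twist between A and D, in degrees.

ω = 2π·10.8 = 67.86 rad/s, so T = P/ω = 5.25×745.7 / 67.86 = 57.69 N·m.
J_AB = π(0.0573)⁴/32 = 1.06×10^-6 m⁴; J_BC = π(0.0329)⁴/32 = 1.15×10^-7 m⁴; J_CD = π(0.0444)⁴/32 = 3.82×10^-7 m⁴.
θ = (T/G)·Σ L_i/J_i = (57.69/43.7×10⁹)·(0.241/1.06×10^-6 + 0.536/1.15×10^-7 + 0.679/3.82×10^-7) = 8.802×10^-3 rad.

0.504°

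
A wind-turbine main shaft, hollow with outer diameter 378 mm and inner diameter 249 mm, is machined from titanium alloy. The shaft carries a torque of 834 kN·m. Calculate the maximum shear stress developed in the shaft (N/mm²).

J = π(d_o⁴ − d_i⁴)/32 = π(0.378⁴ − 0.249⁴)/32 = 1.627×10^-3 m⁴.
τ_max = T·r/J = 834000 × 0.189 / 1.627×10^-3 = 9.689×10^7 Pa.

96.9 N/mm²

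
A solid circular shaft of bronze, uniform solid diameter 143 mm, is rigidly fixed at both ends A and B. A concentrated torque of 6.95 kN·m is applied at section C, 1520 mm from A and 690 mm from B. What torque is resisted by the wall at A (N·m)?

With uniform GJ and both ends fixed, compatibility θ_AC = θ_CB gives T_A·a = T_B·b, together with T_A + T_B = T₀.
T_A = T₀·b/(a+b) = 6950·690/2210 = 2170 N·m; T_B = 4780 N·m.

2170 N·m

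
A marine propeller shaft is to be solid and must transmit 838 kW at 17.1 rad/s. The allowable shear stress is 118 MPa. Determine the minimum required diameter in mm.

128 mm

ω = 17.1 rad/s, so T = P/ω = 838×10³ / 17.10 = 49010 N·m.
For a solid shaft τ_max = 16T/(πd³), so d = (16T/(π τ_allow))^(1/3) = (16·49010/(π·1.18×10^8))^(1/3) = 0.1284 m.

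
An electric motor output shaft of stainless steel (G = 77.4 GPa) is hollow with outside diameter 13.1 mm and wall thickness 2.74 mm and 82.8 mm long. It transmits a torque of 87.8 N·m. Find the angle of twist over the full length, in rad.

0.0367 rad

J = π(d_o⁴ − d_i⁴)/32 = π(0.0131⁴ − 0.00762⁴)/32 = 2.560×10^-9 m⁴.
θ = T·L/(G·J) = 87.80 × 0.0828 / (77.4×10⁹ × 2.560×10^-9) = 0.03669 rad.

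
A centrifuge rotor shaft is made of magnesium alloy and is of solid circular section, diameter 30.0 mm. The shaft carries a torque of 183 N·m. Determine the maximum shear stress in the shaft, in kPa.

34500 kPa

J = πd⁴/32 = π(0.0300)⁴/32 = 7.952×10^-8 m⁴.
τ_max = T·r/J = 183.0 × 0.0150 / 7.952×10^-8 = 3.452×10^7 Pa.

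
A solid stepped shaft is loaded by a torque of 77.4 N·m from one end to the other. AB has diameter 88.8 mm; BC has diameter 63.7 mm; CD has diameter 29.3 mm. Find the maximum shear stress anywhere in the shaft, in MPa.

15.7 MPa

Under the same torque, τ_max = 16T/(πd³) is largest where d is smallest — segment CD (d = 29.3 mm).
τ_max = 16·77.40/(π·(0.0293)³) = 1.567×10^7 Pa.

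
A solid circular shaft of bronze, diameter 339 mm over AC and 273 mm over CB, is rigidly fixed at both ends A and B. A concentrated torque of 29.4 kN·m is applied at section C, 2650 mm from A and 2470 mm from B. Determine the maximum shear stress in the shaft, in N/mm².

Compatibility: T_A·a/J_AC = T_B·b/J_CB with T_A + T_B = T₀.
J_AC = 1.30×10^-3 m⁴, J_CB = 5.45×10^-4 m⁴, so T_A = T₀·(J_AC/a)/((J_AC/a)+(J_CB/b)) = 20260 N·m, T_B = 9141 N·m.
τ in each portion: τ_AC = 2.65×10^6 Pa, τ_CB = 2.29×10^6 Pa; maximum is in AC.
τ_max = T_AC·r/J = 20260·0.170/1.30×10^-3 = 2.648×10^6 Pa.

2.65 N/mm²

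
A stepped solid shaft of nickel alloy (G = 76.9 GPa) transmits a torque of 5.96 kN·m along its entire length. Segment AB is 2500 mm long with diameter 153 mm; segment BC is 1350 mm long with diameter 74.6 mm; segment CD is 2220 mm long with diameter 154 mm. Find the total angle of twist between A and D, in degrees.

J_AB = π(0.153)⁴/32 = 5.38×10^-5 m⁴; J_BC = π(0.0746)⁴/32 = 3.04×10^-6 m⁴; J_CD = π(0.154)⁴/32 = 5.52×10^-5 m⁴.
θ = (T/G)·Σ L_i/J_i = (5960/76.9×10⁹)·(2.50/5.38×10^-5 + 1.35/3.04×10^-6 + 2.22/5.52×10^-5) = 0.04113 rad.

2.36°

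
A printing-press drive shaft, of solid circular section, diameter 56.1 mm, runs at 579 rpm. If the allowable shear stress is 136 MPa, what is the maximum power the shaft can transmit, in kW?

J = πd⁴/32 = π(0.0561)⁴/32 = 9.724×10^-7 m⁴.
T_max = τ_allow·J/r = 1.36×10^8 × 9.724×10^-7 / 0.0281 = 4715 N·m.
ω = 2π·579/60 = 60.63 rad/s, so P_max = T_max·ω = 2.859×10^5 W.

286 kW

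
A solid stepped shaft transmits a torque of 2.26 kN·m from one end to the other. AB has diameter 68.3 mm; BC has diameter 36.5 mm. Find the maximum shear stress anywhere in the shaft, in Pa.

2.37e8 Pa

Under the same torque, τ_max = 16T/(πd³) is largest where d is smallest — segment BC (d = 36.5 mm).
τ_max = 16·2260/(π·(0.0365)³) = 2.367×10^8 Pa.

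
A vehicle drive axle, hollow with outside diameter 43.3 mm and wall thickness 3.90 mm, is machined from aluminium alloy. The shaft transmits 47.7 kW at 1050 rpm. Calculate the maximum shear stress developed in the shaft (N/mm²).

ω = 2π·1050/60 = 110.0 rad/s, so T = P/ω = 47.7×10³ / 110.0 = 433.8 N·m.
J = π(d_o⁴ − d_i⁴)/32 = π(0.0433⁴ − 0.0355⁴)/32 = 1.892×10^-7 m⁴.
τ_max = T·r/J = 433.8 × 0.0216 / 1.892×10^-7 = 4.965×10^7 Pa.

49.6 N/mm²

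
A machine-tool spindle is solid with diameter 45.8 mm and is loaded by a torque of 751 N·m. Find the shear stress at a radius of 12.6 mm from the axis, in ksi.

3.18 ksi

J = πd⁴/32 = π(0.0458)⁴/32 = 4.320×10^-7 m⁴.
Shear stress varies linearly with radius: τ = T·r/J = 751.0 × 0.0126 / 4.320×10^-7 = 2.191×10^7 Pa.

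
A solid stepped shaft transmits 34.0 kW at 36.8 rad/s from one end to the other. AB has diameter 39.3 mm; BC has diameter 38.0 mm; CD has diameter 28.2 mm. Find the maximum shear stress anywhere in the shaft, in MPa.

210 MPa

ω = 36.8 rad/s, so T = P/ω = 34.0×10³ / 36.80 = 923.9 N·m.
Under the same torque, τ_max = 16T/(πd³) is largest where d is smallest — segment CD (d = 28.2 mm).
τ_max = 16·923.9/(π·(0.0282)³) = 2.098×10^8 Pa.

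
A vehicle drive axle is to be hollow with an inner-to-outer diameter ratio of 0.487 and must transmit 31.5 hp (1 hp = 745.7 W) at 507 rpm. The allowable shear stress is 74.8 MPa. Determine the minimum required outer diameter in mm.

31.7 mm

ω = 2π·507/60 = 53.09 rad/s, so T = P/ω = 31.5×745.7 / 53.09 = 442.4 N·m.
For a hollow shaft with d_i/d_o = 0.487: τ_max = 16T/(π d_o³ (1−k⁴)), so d_o = [16T/(π τ_allow (1−k⁴))]^(1/3) = [16·442.4/(π·7.48×10^7·0.9438)]^(1/3) = 0.03172 m.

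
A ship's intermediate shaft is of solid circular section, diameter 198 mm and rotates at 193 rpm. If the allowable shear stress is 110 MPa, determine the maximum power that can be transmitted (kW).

3390 kW

J = πd⁴/32 = π(0.198)⁴/32 = 1.509×10^-4 m⁴.
T_max = τ_allow·J/r = 1.10×10^8 × 1.509×10^-4 / 0.0990 = 167700 N·m.
ω = 2π·193/60 = 20.21 rad/s, so P_max = T_max·ω = 3.388×10^6 W.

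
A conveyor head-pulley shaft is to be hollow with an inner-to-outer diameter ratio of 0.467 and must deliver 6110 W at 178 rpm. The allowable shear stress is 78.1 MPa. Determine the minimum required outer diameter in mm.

ω = 2π·178/60 = 18.64 rad/s, so T = P/ω = 6110 / 18.64 = 327.8 N·m.
For a hollow shaft with d_i/d_o = 0.467: τ_max = 16T/(π d_o³ (1−k⁴)), so d_o = [16T/(π τ_allow (1−k⁴))]^(1/3) = [16·327.8/(π·7.81×10^7·0.9524)]^(1/3) = 0.02821 m.

28.2 mm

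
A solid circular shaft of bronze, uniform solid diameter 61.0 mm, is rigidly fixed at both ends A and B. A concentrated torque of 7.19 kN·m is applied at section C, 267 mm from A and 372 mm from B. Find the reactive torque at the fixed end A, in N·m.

4190 N·m

With uniform GJ and both ends fixed, compatibility θ_AC = θ_CB gives T_A·a = T_B·b, together with T_A + T_B = T₀.
T_A = T₀·b/(a+b) = 7190·372/639.0 = 4186 N·m; T_B = 3004 N·m.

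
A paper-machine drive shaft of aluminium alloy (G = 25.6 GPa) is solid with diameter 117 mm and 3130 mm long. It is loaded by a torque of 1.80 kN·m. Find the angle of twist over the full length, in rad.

J = πd⁴/32 = π(0.117)⁴/32 = 1.840×10^-5 m⁴.
θ = T·L/(G·J) = 1800 × 3.13 / (25.6×10⁹ × 1.840×10^-5) = 0.01196 rad.

0.0120 rad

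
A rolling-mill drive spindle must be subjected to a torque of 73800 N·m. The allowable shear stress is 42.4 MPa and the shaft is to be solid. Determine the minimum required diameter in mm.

207 mm

For a solid shaft τ_max = 16T/(πd³), so d = (16T/(π τ_allow))^(1/3) = (16·73800/(π·4.24×10^7))^(1/3) = 0.2070 m.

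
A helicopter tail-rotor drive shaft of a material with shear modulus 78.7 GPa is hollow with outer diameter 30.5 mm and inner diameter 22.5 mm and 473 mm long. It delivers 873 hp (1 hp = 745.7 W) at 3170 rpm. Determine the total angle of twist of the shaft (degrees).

11.3°

ω = 2π·3170/60 = 332.0 rad/s, so T = P/ω = 873×745.7 / 332.0 = 1961 N·m.
J = π(d_o⁴ − d_i⁴)/32 = π(0.0305⁴ − 0.0225⁴)/32 = 5.980×10^-8 m⁴.
θ = T·L/(G·J) = 1961 × 0.473 / (78.7×10⁹ × 5.980×10^-8) = 0.1971 rad.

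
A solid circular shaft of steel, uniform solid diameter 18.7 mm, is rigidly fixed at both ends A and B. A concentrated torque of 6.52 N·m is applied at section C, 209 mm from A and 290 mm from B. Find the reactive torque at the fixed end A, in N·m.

3.79 N·m

With uniform GJ and both ends fixed, compatibility θ_AC = θ_CB gives T_A·a = T_B·b, together with T_A + T_B = T₀.
T_A = T₀·b/(a+b) = 6.520·290/499.0 = 3.789 N·m; T_B = 2.731 N·m.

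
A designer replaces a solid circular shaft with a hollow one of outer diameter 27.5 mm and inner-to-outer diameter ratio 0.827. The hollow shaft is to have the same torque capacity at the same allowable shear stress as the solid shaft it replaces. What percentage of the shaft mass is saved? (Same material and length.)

51.9 %

Equal τ_max and T ⇒ the solid shaft needs d_s³ = d_o³(1−k⁴), so d_s = 27.5·(1−0.827⁴)^(1/3) = 22.29 mm.
Area ratio A_h/A_s = d_o²(1−k²)/d_s² = (1−k²)/(1−k⁴)^(2/3) = 0.4813.
Mass saving = 1 − 0.4813 = 51.9 %.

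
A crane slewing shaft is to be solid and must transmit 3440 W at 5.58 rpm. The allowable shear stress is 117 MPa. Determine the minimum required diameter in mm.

ω = 2π·5.58/60 = 0.5843 rad/s, so T = P/ω = 3440 / 0.5843 = 5887 N·m.
For a solid shaft τ_max = 16T/(πd³), so d = (16T/(π τ_allow))^(1/3) = (16·5887/(π·1.17×10^8))^(1/3) = 0.06352 m.

63.5 mm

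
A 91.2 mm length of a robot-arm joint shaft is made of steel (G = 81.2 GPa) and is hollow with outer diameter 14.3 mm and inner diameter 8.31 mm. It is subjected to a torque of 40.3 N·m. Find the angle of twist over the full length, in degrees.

0.713°

J = π(d_o⁴ − d_i⁴)/32 = π(0.0143⁴ − 0.00831⁴)/32 = 3.637×10^-9 m⁴.
θ = T·L/(G·J) = 40.30 × 0.0912 / (81.2×10⁹ × 3.637×10^-9) = 0.01244 rad.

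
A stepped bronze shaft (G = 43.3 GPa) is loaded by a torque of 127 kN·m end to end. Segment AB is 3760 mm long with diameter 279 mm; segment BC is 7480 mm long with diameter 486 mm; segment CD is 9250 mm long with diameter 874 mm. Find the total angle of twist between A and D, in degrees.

J_AB = π(0.279)⁴/32 = 5.95×10^-4 m⁴; J_BC = π(0.486)⁴/32 = 5.48×10^-3 m⁴; J_CD = π(0.874)⁴/32 = 0.0573 m⁴.
θ = (T/G)·Σ L_i/J_i = (127000/43.3×10⁹)·(3.76/5.95×10^-4 + 7.48/5.48×10^-3 + 9.25/0.0573) = 0.02302 rad.

1.32°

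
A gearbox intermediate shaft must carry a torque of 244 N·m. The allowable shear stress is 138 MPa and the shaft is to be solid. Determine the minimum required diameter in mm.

20.8 mm

For a solid shaft τ_max = 16T/(πd³), so d = (16T/(π τ_allow))^(1/3) = (16·244.0/(π·1.38×10^8))^(1/3) = 0.02080 m.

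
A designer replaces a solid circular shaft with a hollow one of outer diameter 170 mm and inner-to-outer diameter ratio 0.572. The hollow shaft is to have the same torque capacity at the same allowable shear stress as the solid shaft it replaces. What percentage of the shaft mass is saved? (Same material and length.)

27.4 %

Equal τ_max and T ⇒ the solid shaft needs d_s³ = d_o³(1−k⁴), so d_s = 170·(1−0.572⁴)^(1/3) = 163.7 mm.
Area ratio A_h/A_s = d_o²(1−k²)/d_s² = (1−k²)/(1−k⁴)^(2/3) = 0.7256.
Mass saving = 1 − 0.7256 = 27.4 %.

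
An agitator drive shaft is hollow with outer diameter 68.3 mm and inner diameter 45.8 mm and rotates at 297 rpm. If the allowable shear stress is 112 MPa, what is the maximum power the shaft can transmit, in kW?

174 kW

J = π(d_o⁴ − d_i⁴)/32 = π(0.0683⁴ − 0.0458⁴)/32 = 1.704×10^-6 m⁴.
T_max = τ_allow·J/r = 1.12×10^8 × 1.704×10^-6 / 0.0341 = 5590 N·m.
ω = 2π·297/60 = 31.10 rad/s, so P_max = T_max·ω = 1.739×10^5 W.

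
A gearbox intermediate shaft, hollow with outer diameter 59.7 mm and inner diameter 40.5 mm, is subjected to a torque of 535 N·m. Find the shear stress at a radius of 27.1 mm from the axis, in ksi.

J = π(d_o⁴ − d_i⁴)/32 = π(0.0597⁴ − 0.0405⁴)/32 = 9.830×10^-7 m⁴.
Shear stress varies linearly with radius: τ = T·r/J = 535.0 × 0.0271 / 9.830×10^-7 = 1.475×10^7 Pa.

2.14 ksi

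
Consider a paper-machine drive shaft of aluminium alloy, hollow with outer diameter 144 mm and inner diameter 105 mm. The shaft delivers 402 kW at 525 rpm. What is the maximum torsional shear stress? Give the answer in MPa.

17.4 MPa

ω = 2π·525/60 = 54.98 rad/s, so T = P/ω = 402×10³ / 54.98 = 7312 N·m.
J = π(d_o⁴ − d_i⁴)/32 = π(0.144⁴ − 0.105⁴)/32 = 3.028×10^-5 m⁴.
τ_max = T·r/J = 7312 × 0.0720 / 3.028×10^-5 = 1.739×10^7 Pa.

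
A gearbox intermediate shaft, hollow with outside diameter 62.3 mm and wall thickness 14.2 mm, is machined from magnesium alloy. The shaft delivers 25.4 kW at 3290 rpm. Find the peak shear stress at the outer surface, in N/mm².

ω = 2π·3290/60 = 344.5 rad/s, so T = P/ω = 25.4×10³ / 344.5 = 73.72 N·m.
J = π(d_o⁴ − d_i⁴)/32 = π(0.0623⁴ − 0.0339⁴)/32 = 1.349×10^-6 m⁴.
τ_max = T·r/J = 73.72 × 0.0311 / 1.349×10^-6 = 1.702×10^6 Pa.

1.70 N/mm²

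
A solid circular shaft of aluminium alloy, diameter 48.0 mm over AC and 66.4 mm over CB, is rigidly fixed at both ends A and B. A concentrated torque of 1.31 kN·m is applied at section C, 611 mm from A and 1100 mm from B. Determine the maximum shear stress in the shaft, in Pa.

1.99e7 Pa

Compatibility: T_A·a/J_AC = T_B·b/J_CB with T_A + T_B = T₀.
J_AC = 5.21×10^-7 m⁴, J_CB = 1.91×10^-6 m⁴, so T_A = T₀·(J_AC/a)/((J_AC/a)+(J_CB/b)) = 431.8 N·m, T_B = 878.2 N·m.
τ in each portion: τ_AC = 1.99×10^7 Pa, τ_CB = 1.53×10^7 Pa; maximum is in AC.
τ_max = T_AC·r/J = 431.8·0.0240/5.21×10^-7 = 1.988×10^7 Pa.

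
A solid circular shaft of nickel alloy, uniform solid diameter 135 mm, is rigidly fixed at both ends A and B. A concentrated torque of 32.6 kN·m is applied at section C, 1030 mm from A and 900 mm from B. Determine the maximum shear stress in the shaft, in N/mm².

36.0 N/mm²

With uniform GJ and both ends fixed, compatibility θ_AC = θ_CB gives T_A·a = T_B·b, together with T_A + T_B = T₀.
T_A = T₀·b/(a+b) = 32600·900/1930 = 15200 N·m; T_B = 17400 N·m.
τ in each portion: τ_AC = 3.15×10^7 Pa, τ_CB = 3.60×10^7 Pa; maximum is in CB.
τ_max = T_CB·r/J = 17400·0.0675/3.26×10^-5 = 3.601×10^7 Pa.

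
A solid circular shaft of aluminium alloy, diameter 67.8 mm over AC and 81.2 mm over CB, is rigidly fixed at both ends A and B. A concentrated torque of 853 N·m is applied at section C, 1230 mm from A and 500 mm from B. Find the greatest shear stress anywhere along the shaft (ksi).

0.983 ksi

Compatibility: T_A·a/J_AC = T_B·b/J_CB with T_A + T_B = T₀.
J_AC = 2.07×10^-6 m⁴, J_CB = 4.27×10^-6 m⁴, so T_A = T₀·(J_AC/a)/((J_AC/a)+(J_CB/b)) = 140.7 N·m, T_B = 712.3 N·m.
τ in each portion: τ_AC = 2.30×10^6 Pa, τ_CB = 6.78×10^6 Pa; maximum is in CB.
τ_max = T_CB·r/J = 712.3·0.0406/4.27×10^-6 = 6.776×10^6 Pa.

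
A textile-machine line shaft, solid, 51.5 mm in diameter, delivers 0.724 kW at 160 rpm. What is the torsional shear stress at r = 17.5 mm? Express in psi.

159 psi

ω = 2π·160/60 = 16.76 rad/s, so T = P/ω = 0.724×10³ / 16.76 = 43.21 N·m.
J = πd⁴/32 = π(0.0515)⁴/32 = 6.906×10^-7 m⁴.
Shear stress varies linearly with radius: τ = T·r/J = 43.21 × 0.0175 / 6.906×10^-7 = 1.095×10^6 Pa.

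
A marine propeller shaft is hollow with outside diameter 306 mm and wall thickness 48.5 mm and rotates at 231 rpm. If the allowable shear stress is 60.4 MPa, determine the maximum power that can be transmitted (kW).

6430 kW

J = π(d_o⁴ − d_i⁴)/32 = π(0.306⁴ − 0.209⁴)/32 = 6.734×10^-4 m⁴.
T_max = τ_allow·J/r = 6.04×10^7 × 6.734×10^-4 / 0.153 = 265900 N·m.
ω = 2π·231/60 = 24.19 rad/s, so P_max = T_max·ω = 6.431×10^6 W.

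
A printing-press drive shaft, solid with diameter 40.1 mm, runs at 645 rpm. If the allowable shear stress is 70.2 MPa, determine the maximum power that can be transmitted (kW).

J = πd⁴/32 = π(0.0401)⁴/32 = 2.539×10^-7 m⁴.
T_max = τ_allow·J/r = 7.02×10^7 × 2.539×10^-7 / 0.0201 = 888.8 N·m.
ω = 2π·645/60 = 67.54 rad/s, so P_max = T_max·ω = 6.003×10^4 W.

60.0 kW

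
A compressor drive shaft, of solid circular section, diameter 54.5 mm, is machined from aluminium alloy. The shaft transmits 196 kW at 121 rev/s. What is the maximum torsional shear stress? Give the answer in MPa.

8.11 MPa

ω = 2π·121 = 760.3 rad/s, so T = P/ω = 196×10³ / 760.3 = 257.8 N·m.
J = πd⁴/32 = π(0.0545)⁴/32 = 8.661×10^-7 m⁴.
τ_max = T·r/J = 257.8 × 0.0272 / 8.661×10^-7 = 8.111×10^6 Pa.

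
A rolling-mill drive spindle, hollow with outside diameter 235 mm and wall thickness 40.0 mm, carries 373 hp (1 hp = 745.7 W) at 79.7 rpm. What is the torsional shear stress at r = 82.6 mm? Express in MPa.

ω = 2π·79.7/60 = 8.346 rad/s, so T = P/ω = 373×745.7 / 8.346 = 33330 N·m.
J = π(d_o⁴ − d_i⁴)/32 = π(0.235⁴ − 0.155⁴)/32 = 2.427×10^-4 m⁴.
Shear stress varies linearly with radius: τ = T·r/J = 33330 × 0.0826 / 2.427×10^-4 = 1.134×10^7 Pa.

11.3 MPa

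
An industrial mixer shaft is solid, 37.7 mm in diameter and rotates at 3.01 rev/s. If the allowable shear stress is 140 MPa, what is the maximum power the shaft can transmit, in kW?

J = πd⁴/32 = π(0.0377)⁴/32 = 1.983×10^-7 m⁴.
T_max = τ_allow·J/r = 1.40×10^8 × 1.983×10^-7 / 0.0189 = 1473 N·m.
ω = 2π·3.01 = 18.91 rad/s, so P_max = T_max·ω = 2.786×10^4 W.

27.9 kW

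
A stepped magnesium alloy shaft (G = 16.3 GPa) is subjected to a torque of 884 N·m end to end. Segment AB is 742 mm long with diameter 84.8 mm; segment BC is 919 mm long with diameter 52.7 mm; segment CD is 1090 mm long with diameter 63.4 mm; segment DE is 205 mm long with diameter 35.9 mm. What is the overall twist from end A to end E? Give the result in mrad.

179 mrad

J_AB = π(0.0848)⁴/32 = 5.08×10^-6 m⁴; J_BC = π(0.0527)⁴/32 = 7.57×10^-7 m⁴; J_CD = π(0.0634)⁴/32 = 1.59×10^-6 m⁴; J_DE = π(0.0359)⁴/32 = 1.63×10^-7 m⁴.
θ = (T/G)·Σ L_i/J_i = (884.0/16.3×10⁹)·(0.742/5.08×10^-6 + 0.919/7.57×10^-7 + 1.09/1.59×10^-6 + 0.205/1.63×10^-7) = 0.1792 rad.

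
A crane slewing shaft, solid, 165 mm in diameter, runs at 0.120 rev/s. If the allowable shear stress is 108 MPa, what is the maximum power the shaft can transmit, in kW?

J = πd⁴/32 = π(0.165)⁴/32 = 7.277×10^-5 m⁴.
T_max = τ_allow·J/r = 1.08×10^8 × 7.277×10^-5 / 0.0825 = 95260 N·m.
ω = 2π·0.120 = 0.7540 rad/s, so P_max = T_max·ω = 7.182×10^4 W.

71.8 kW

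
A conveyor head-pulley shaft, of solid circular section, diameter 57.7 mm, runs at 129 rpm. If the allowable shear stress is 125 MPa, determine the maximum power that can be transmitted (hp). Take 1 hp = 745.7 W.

85.4 hp

J = πd⁴/32 = π(0.0577)⁴/32 = 1.088×10^-6 m⁴.
T_max = τ_allow·J/r = 1.25×10^8 × 1.088×10^-6 / 0.0289 = 4715 N·m.
ω = 2π·129/60 = 13.51 rad/s, so P_max = T_max·ω = 6.369×10^4 W.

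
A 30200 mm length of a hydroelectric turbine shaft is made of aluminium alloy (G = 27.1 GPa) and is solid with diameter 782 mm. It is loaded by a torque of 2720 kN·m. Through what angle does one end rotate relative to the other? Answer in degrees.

J = πd⁴/32 = π(0.782)⁴/32 = 0.03671 m⁴.
θ = T·L/(G·J) = 2.720e6 × 30.2 / (27.1×10⁹ × 0.03671) = 0.08256 rad.

4.73°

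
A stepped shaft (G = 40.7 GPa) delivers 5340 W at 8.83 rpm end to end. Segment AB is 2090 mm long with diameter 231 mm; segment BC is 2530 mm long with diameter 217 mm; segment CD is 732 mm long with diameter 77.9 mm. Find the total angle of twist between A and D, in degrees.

ω = 2π·8.83/60 = 0.9247 rad/s, so T = P/ω = 5340 / 0.9247 = 5775 N·m.
J_AB = π(0.231)⁴/32 = 2.80×10^-4 m⁴; J_BC = π(0.217)⁴/32 = 2.18×10^-4 m⁴; J_CD = π(0.0779)⁴/32 = 3.62×10^-6 m⁴.
θ = (T/G)·Σ L_i/J_i = (5775/40.7×10⁹)·(2.09/2.80×10^-4 + 2.53/2.18×10^-4 + 0.732/3.62×10^-6) = 0.03144 rad.

1.80°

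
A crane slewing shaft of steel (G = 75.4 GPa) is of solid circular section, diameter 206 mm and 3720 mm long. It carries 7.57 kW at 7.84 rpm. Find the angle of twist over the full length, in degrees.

0.147°

ω = 2π·7.84/60 = 0.8210 rad/s, so T = P/ω = 7.57×10³ / 0.8210 = 9220 N·m.
J = πd⁴/32 = π(0.206)⁴/32 = 1.768×10^-4 m⁴.
θ = T·L/(G·J) = 9220 × 3.72 / (75.4×10⁹ × 1.768×10^-4) = 2.573×10^-3 rad.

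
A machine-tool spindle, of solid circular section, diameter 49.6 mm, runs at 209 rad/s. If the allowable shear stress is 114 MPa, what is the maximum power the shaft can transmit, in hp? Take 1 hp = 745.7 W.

766 hp

J = πd⁴/32 = π(0.0496)⁴/32 = 5.942×10^-7 m⁴.
T_max = τ_allow·J/r = 1.14×10^8 × 5.942×10^-7 / 0.0248 = 2731 N·m.
ω = 209 rad/s, so P_max = T_max·ω = 5.709×10^5 W.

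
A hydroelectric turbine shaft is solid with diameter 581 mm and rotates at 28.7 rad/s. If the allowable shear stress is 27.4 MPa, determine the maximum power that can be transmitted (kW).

J = πd⁴/32 = π(0.581)⁴/32 = 0.01119 m⁴.
T_max = τ_allow·J/r = 2.74×10^7 × 0.01119 / 0.290 = 1.055e6 N·m.
ω = 28.7 rad/s, so P_max = T_max·ω = 3.028×10^7 W.

30300 kW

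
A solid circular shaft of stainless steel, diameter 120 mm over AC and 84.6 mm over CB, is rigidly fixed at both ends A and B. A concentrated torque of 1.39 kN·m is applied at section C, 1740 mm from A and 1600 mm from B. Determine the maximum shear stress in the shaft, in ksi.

Compatibility: T_A·a/J_AC = T_B·b/J_CB with T_A + T_B = T₀.
J_AC = 2.04×10^-5 m⁴, J_CB = 5.03×10^-6 m⁴, so T_A = T₀·(J_AC/a)/((J_AC/a)+(J_CB/b)) = 1096 N·m, T_B = 294.3 N·m.
τ in each portion: τ_AC = 3.23×10^6 Pa, τ_CB = 2.48×10^6 Pa; maximum is in AC.
τ_max = T_AC·r/J = 1096·0.0600/2.04×10^-5 = 3.229×10^6 Pa.

0.468 ksi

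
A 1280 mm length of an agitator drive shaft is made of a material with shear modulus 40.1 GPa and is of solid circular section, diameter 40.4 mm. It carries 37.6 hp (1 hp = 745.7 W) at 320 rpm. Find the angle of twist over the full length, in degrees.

ω = 2π·320/60 = 33.51 rad/s, so T = P/ω = 37.6×745.7 / 33.51 = 836.7 N·m.
J = πd⁴/32 = π(0.0404)⁴/32 = 2.615×10^-7 m⁴.
θ = T·L/(G·J) = 836.7 × 1.28 / (40.1×10⁹ × 2.615×10^-7) = 0.1021 rad.

5.85°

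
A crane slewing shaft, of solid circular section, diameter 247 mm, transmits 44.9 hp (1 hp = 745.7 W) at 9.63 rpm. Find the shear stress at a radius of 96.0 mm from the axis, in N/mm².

ω = 2π·9.63/60 = 1.008 rad/s, so T = P/ω = 44.9×745.7 / 1.008 = 33200 N·m.
J = πd⁴/32 = π(0.247)⁴/32 = 3.654×10^-4 m⁴.
Shear stress varies linearly with radius: τ = T·r/J = 33200 × 0.0960 / 3.654×10^-4 = 8.722×10^6 Pa.

8.72 N/mm²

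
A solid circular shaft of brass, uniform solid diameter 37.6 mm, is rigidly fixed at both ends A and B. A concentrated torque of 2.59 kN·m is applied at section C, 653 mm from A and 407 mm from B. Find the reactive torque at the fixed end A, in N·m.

994 N·m

With uniform GJ and both ends fixed, compatibility θ_AC = θ_CB gives T_A·a = T_B·b, together with T_A + T_B = T₀.
T_A = T₀·b/(a+b) = 2590·407/1060 = 994.5 N·m; T_B = 1596 N·m.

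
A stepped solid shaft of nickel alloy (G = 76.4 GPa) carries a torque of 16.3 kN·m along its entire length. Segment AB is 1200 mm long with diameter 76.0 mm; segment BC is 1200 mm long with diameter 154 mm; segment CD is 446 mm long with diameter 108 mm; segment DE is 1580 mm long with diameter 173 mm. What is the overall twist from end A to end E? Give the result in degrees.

J_AB = π(0.0760)⁴/32 = 3.28×10^-6 m⁴; J_BC = π(0.154)⁴/32 = 5.52×10^-5 m⁴; J_CD = π(0.108)⁴/32 = 1.34×10^-5 m⁴; J_DE = π(0.173)⁴/32 = 8.79×10^-5 m⁴.
θ = (T/G)·Σ L_i/J_i = (16300/76.4×10⁹)·(1.20/3.28×10^-6 + 1.20/5.52×10^-5 + 0.446/1.34×10^-5 + 1.58/8.79×10^-5) = 0.09376 rad.

5.37°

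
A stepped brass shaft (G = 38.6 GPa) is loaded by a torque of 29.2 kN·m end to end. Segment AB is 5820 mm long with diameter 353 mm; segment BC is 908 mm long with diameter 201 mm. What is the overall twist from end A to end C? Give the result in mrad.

7.17 mrad

J_AB = π(0.353)⁴/32 = 1.52×10^-3 m⁴; J_BC = π(0.201)⁴/32 = 1.60×10^-4 m⁴.
θ = (T/G)·Σ L_i/J_i = (29200/38.6×10⁹)·(5.82/1.52×10^-3 + 0.908/1.60×10^-4) = 7.175×10^-3 rad.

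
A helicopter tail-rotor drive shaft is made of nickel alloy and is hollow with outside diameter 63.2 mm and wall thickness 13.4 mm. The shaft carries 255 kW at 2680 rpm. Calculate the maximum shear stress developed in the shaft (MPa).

ω = 2π·2680/60 = 280.6 rad/s, so T = P/ω = 255×10³ / 280.6 = 908.6 N·m.
J = π(d_o⁴ − d_i⁴)/32 = π(0.0632⁴ − 0.0364⁴)/32 = 1.394×10^-6 m⁴.
τ_max = T·r/J = 908.6 × 0.0316 / 1.394×10^-6 = 2.060×10^7 Pa.

20.6 MPa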